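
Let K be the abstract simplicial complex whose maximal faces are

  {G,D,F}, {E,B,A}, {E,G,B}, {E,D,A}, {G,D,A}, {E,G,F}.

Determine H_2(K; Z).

Fix the vertex order A < B < D < E < F < G and write every simplex with vertices in increasing order. Then dim K = 2 and the simplices of K are:

  0-simplices (6): A, B, D, E, F, G
  1-simplices (12): AB, AD, AE, AG, BE, BG, DE, DF, DG, EF, EG, FG
  2-simplices (6): ABE, ADE, ADG, BEG, DFG, EFG

giving chain groups C_0 ≅ Z^6, C_1 ≅ Z^12, C_2 ≅ Z^6.

Boundary ∂_1: C_1 → C_0 sends each edge [p,q] (with p < q) to q − p.
The 6×12 boundary matrix has rank 5 and Smith normal form diag(1,1,1,1,1).

∂_2: C_2 → C_1 acts by ∂[p,q,r] = [q,r] − [p,r] + [p,q]. For instance
  ∂ABE = BE − AE + AB,
  ∂ADE = DE − AE + AD.
As a 12×6 matrix over Z this has rank 6, with invariant factors (1,1,1,1,1,1).

Now H_k = ker ∂_k / im ∂_{k+1}, so:

  H_2: rank ker ∂_2 − rank ∂_3 = (6 − 6) − 0 = 0, and there is no ∂_3, so H_2 ≅ 0.

(K is a triangulation of the cylinder S^1 x I.)

H_2 ≅ 0.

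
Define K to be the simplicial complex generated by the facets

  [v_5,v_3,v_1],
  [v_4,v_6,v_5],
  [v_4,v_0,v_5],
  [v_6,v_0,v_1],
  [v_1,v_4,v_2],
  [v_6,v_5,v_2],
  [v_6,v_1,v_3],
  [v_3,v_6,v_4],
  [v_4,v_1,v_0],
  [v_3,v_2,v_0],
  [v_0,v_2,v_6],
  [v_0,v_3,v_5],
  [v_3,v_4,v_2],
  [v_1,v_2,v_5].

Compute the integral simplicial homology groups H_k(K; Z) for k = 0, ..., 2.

Order the vertices as v_0 < v_1 < v_2 < v_3 < v_4 < v_5 < v_6. Listing each simplex with vertices in this order, K has dimension 2 with simplices:

  0-simplices (7): [v_0], [v_1], [v_2], [v_3], [v_4], [v_5], [v_6]
  1-simplices (21): (21 of them)
  2-simplices (14): (14 of them)

so the chain groups are C_0 ≅ Z^7, C_1 ≅ Z^21, C_2 ≅ Z^14.

Boundary ∂_1: C_1 → C_0 sends each edge [p,q] (with p < q) to q − p. For instance
  ∂[v_4,v_5] = [v_5] − [v_4].
This gives a 7×21 integer matrix of rank 6; reducing to Smith normal form yields diagonal entries (1,1,1,1,1,1).

The boundary map ∂_2: C_2 → C_1 acts by ∂[p,q,r] = [q,r] − [p,r] + [p,q]. For instance
  ∂[v_4,v_5,v_6] = [v_5,v_6] − [v_4,v_6] + [v_4,v_5],
  ∂[v_0,v_1,v_4] = [v_1,v_4] − [v_0,v_4] + [v_0,v_1].
As a 21×14 matrix over Z this has rank 13, with invariant factors (1,1,1,1,1,1,1,1,1,1,1,1,1).

From H_k ≅ ker(∂_k) / im(∂_{k+1}) we obtain:

  H_0: rank C_0 − rank ∂_1 = 7 − 6 = 1, and the invariant factors of ∂_1 are all 1, so H_0 = Z.
  H_1: rank ker ∂_1 − rank ∂_2 = (21 − 6) − 13 = 2, and the invariant factors of ∂_2 are all 1, so H_1 = Z^2.
  H_2: rank ker ∂_2 − rank ∂_3 = (14 − 13) − 0 = 1, and there is no ∂_3, so H_2 = Z.

H_0 ≅ Z,  H_1 ≅ Z^2,  H_2 ≅ Z.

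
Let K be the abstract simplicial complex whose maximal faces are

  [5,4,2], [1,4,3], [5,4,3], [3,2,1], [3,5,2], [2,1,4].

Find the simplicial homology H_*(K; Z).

H_0 ≅ Z,  H_1 = 0,  H_2 ≅ Z.

We work with the vertex ordering 1 < 2 < 3 < 4 < 5. The simplices of K, each written with vertices in increasing order, are:

  0-simplices (5): [1], [2], [3], [4], [5]
  1-simplices (9): [1,2], [1,3], [1,4], [2,3], [2,4], [2,5], [3,4], [3,5], [4,5]
  2-simplices (6): [1,2,3], [1,2,4], [1,3,4], [2,3,5], [2,4,5], [3,4,5]

so the chain groups are C_0 ≅ Z^5, C_1 ≅ Z^9, C_2 ≅ Z^6.

Boundary ∂_1: C_1 → C_0 sends each edge [p,q] (with p < q) to q − p.
This gives a 5×9 integer matrix of rank 4; reducing to Smith normal form yields diagonal entries (1,1,1,1).

The boundary map ∂_2: C_2 → C_1 sends each 2-simplex [p,q,r] to [q,r] − [p,r] + [p,q]. For instance
  ∂[3,4,5] = [4,5] − [3,5] + [3,4],
  ∂[2,4,5] = [4,5] − [2,5] + [2,4].
The 9×6 boundary matrix has rank 5 and Smith normal form diag(1,1,1,1,1).

Reading off H_k = ker ∂_k / im ∂_{k+1}:

  H_0: rank C_0 − rank ∂_1 = 5 − 4 = 1, and the invariant factors of ∂_1 are all 1, so H_0 = Z.
  H_1: rank ker ∂_1 − rank ∂_2 = (9 − 4) − 5 = 0, and the invariant factors of ∂_2 are all 1, so H_1 = 0.
  H_2: rank ker ∂_2 − rank ∂_3 = (6 − 5) − 0 = 1, and there is no ∂_3, so H_2 = Z.

(K is a triangulation of the 2-sphere S^2.)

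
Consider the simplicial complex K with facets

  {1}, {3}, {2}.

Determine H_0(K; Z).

Fix the vertex order 1 < 2 < 3 and write every simplex with vertices in increasing order. Then dim K = 0 and the simplices of K are:

  0-simplices (3): [1], [2], [3]

giving chain groups C_0 ≅ Z^3.

Now H_k = ker ∂_k / im ∂_{k+1}, so:

  H_0: rank C_0 − rank ∂_1 = 3 − 0 = 3, and there is no ∂_1, so H_0 = Z^3.

(K is a triangulation of a set of 3 points.)

H_0 = Z^3.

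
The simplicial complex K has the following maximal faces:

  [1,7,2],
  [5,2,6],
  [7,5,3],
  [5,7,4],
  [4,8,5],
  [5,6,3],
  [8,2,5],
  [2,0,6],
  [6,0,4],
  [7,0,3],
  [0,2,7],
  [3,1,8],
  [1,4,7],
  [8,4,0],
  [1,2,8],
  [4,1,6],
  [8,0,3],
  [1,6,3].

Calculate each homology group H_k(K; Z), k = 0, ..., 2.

Order the vertices as 0 < 1 < 2 < 3 < 4 < 5 < 6 < 7 < 8. Listing each simplex with vertices in this order, K has dimension 2 with simplices:

  0-simplices (9): [0], [1], [2], [3], [4], [5], [6], [7], [8]
  1-simplices (27): (27 of them)
  2-simplices (18): [0,2,6], [0,2,7], [0,3,7], [0,3,8], [0,4,6], [0,4,8], [1,2,7], [1,2,8], [1,3,6], [1,3,8], [1,4,6], [1,4,7], [2,5,6], [2,5,8], [3,5,6], [3,5,7], [4,5,7], [4,5,8]

so the chain groups are C_0 ≅ Z^9, C_1 ≅ Z^27, C_2 ≅ Z^18.

∂_1: C_1 → C_0 sends each edge [p,q] (with p < q) to q − p.
The 9×27 boundary matrix has rank 8 and Smith normal form diag(1,1,1,1,1,1,1,1).

∂_2: C_2 → C_1 sends each 2-simplex [p,q,r] to [q,r] − [p,r] + [p,q]. For instance
  ∂[2,5,8] = [5,8] − [2,8] + [2,5],
  ∂[2,5,6] = [5,6] − [2,6] + [2,5].
As a 27×18 matrix over Z this has rank 17, with invariant factors (1,1,1,1,1,1,1,1,1,1,1,1,1,1,1,1,1).

From H_k ≅ ker(∂_k) / im(∂_{k+1}) we obtain:

  H_0: rank C_0 − rank ∂_1 = 9 − 8 = 1, and the invariant factors of ∂_1 are all 1, so H_0 ≅ Z.
  H_1: rank ker ∂_1 − rank ∂_2 = (27 − 8) − 17 = 2, and the invariant factors of ∂_2 are all 1, so H_1 ≅ Z^2.
  H_2: rank ker ∂_2 − rank ∂_3 = (18 − 17) − 0 = 1, and there is no ∂_3, so H_2 ≅ Z.

As a check, the Euler characteristic is 9 − 27 + 18 = 0, which agrees with 1 − 2 + 1 = 0.
(K is a triangulation of the torus T^2.)

H_0 ≅ Z,  H_1 ≅ Z^2,  H_2 ≅ Z.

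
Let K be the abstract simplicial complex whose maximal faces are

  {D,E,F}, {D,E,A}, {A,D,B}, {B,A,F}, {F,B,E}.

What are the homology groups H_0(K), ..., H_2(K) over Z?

H_0 = Z,  H_1 = Z,  H_2 = 0.

We work with the vertex ordering A < B < D < E < F. The simplices of K, each written with vertices in increasing order, are:

  0-simplices (5): A, B, D, E, F
  1-simplices (10): AB, AD, AE, AF, BD, BE, BF, DE, DF, EF
  2-simplices (5): ABD, ABF, ADE, BEF, DEF

so the chain groups are C_0 ≅ Z^5, C_1 ≅ Z^10, C_2 ≅ Z^5.

The boundary map ∂_1: C_1 → C_0 is given by ∂[p,q] = [q] − [p]. For instance
  ∂AF = F − A.
The 5×10 boundary matrix has rank 4 and Smith normal form diag(1,1,1,1).

The boundary map ∂_2: C_2 → C_1 acts by ∂[p,q,r] = [q,r] − [p,r] + [p,q]. For instance
  ∂ADE = DE − AE + AD,
  ∂ABF = BF − AF + AB.
As a 10×5 matrix over Z this has rank 5, with invariant factors (1,1,1,1,1).

Computing H_k = (kernel of ∂_k) / (image of ∂_{k+1}):

  H_0: rank C_0 − rank ∂_1 = 5 − 4 = 1, and the invariant factors of ∂_1 are all 1, so H_0 = Z.
  H_1: rank ker ∂_1 − rank ∂_2 = (10 − 4) − 5 = 1, and the invariant factors of ∂_2 are all 1, so H_1 = Z.
  H_2: rank ker ∂_2 − rank ∂_3 = (5 − 5) − 0 = 0, and there is no ∂_3, so H_2 = 0.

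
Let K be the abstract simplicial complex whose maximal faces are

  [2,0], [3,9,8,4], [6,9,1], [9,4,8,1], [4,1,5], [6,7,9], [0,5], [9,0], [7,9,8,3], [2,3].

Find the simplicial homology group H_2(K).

H_2 = 0.

Take the total order 0 < 1 < 2 < 3 < 4 < 5 < 6 < 7 < 8 < 9 on the vertex set. Then K (dimension 3) consists of the simplices:

  0-simplices (10): [0], [1], [2], [3], [4], [5], [6], [7], [8], [9]
  1-simplices (21): [0,2], [0,5], [0,9], [1,4], [1,5], [1,6], [1,8], [1,9], [2,3], [3,4], [3,7], [3,8], [3,9], [4,5], [4,8], [4,9], [6,7], [6,9], [7,8], [7,9], [8,9]
  2-simplices (13): [1,4,5], [1,4,8], [1,4,9], [1,6,9], [1,8,9], [3,4,8], [3,4,9], [3,7,8], [3,7,9], [3,8,9], [4,8,9], [6,7,9], [7,8,9]
  3-simplices (3): [1,4,8,9], [3,4,8,9], [3,7,8,9]

giving chain groups C_0 ≅ Z^10, C_1 ≅ Z^21, C_2 ≅ Z^13, C_3 ≅ Z^3.

The boundary map ∂_1: C_1 → C_0 is given by ∂[p,q] = [q] − [p]. For instance
  ∂[2,3] = [3] − [2].
As a 10×21 matrix over Z this has rank 9, with invariant factors (1,1,1,1,1,1,1,1,1).

Boundary ∂_2: C_2 → C_1 sends each 2-simplex [p,q,r] to [q,r] − [p,r] + [p,q]. For instance
  ∂[3,4,9] = [4,9] − [3,9] + [3,4],
  ∂[1,4,9] = [4,9] − [1,9] + [1,4].
The resulting 21×13 matrix has rank 10, and its Smith normal form has invariant factors (1,1,1,1,1,1,1,1,1,1).

The boundary map ∂_3: C_3 → C_2 sends each 3-simplex σ to the alternating sum Σ_i (−1)^i (σ with its i-th vertex removed). For instance
  ∂[3,7,8,9] = [7,8,9] − [3,8,9] + [3,7,9] − [3,7,8],
  ∂[3,4,8,9] = [4,8,9] − [3,8,9] + [3,4,9] − [3,4,8].
The 13×3 boundary matrix has rank 3 and Smith normal form diag(1,1,1).

Computing H_k = (kernel of ∂_k) / (image of ∂_{k+1}):

  H_2: rank ker ∂_2 − rank ∂_3 = (13 − 10) − 3 = 0, and the invariant factors of ∂_3 are all 1, so H_2 = 0.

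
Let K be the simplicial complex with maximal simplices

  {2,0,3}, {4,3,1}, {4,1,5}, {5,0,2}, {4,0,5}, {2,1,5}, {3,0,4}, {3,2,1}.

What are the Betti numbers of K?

b_0 = 1, b_1 = 0, b_2 = 1.

Fix the vertex order 0 < 1 < 2 < 3 < 4 < 5 and write every simplex with vertices in increasing order. Then dim K = 2 and the simplices of K are:

  0-simplices (6): [0], [1], [2], [3], [4], [5]
  1-simplices (12): [0,2], [0,3], [0,4], [0,5], [1,2], [1,3], [1,4], [1,5], [2,3], [2,5], [3,4], [4,5]
  2-simplices (8): [0,2,3], [0,2,5], [0,3,4], [0,4,5], [1,2,3], [1,2,5], [1,3,4], [1,4,5]

giving chain groups C_0 ≅ Z^6, C_1 ≅ Z^12, C_2 ≅ Z^8.

∂_1: C_1 → C_0 sends each edge [p,q] (with p < q) to q − p. For instance
  ∂[3,4] = [4] − [3].
As a 6×12 matrix over Z this has rank 5, with invariant factors (1,1,1,1,1).

Boundary ∂_2: C_2 → C_1 maps a triangle to the signed sum of its edges. For instance
  ∂[0,2,3] = [2,3] − [0,3] + [0,2],
  ∂[1,2,5] = [2,5] − [1,5] + [1,2].
The 12×8 boundary matrix has rank 7 and Smith normal form diag(1,1,1,1,1,1,1).

Now H_k = ker ∂_k / im ∂_{k+1}, so:

  H_0: rank C_0 − rank ∂_1 = 6 − 5 = 1, and the invariant factors of ∂_1 are all 1, so H_0 = Z.
  H_1: rank ker ∂_1 − rank ∂_2 = (12 − 5) − 7 = 0, and the invariant factors of ∂_2 are all 1, so H_1 = 0.
  H_2: rank ker ∂_2 − rank ∂_3 = (8 − 7) − 0 = 1, and there is no ∂_3, so H_2 = Z.

As a check, the Euler characteristic is 6 − 12 + 8 = 2, which agrees with 1 − 0 + 1 = 2.

Hence the Betti numbers are b_0 = 1, b_1 = 0, b_2 = 1.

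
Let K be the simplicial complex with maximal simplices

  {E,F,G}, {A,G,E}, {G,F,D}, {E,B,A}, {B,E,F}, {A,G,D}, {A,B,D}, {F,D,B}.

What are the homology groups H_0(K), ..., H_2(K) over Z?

Take the total order A < B < D < E < F < G on the vertex set. Then K (dimension 2) consists of the simplices:

  0-simplices (6): A, B, D, E, F, G
  1-simplices (12): AB, AD, AE, AG, BD, BE, BF, DF, DG, EF, EG, FG
  2-simplices (8): ABD, ABE, ADG, AEG, BDF, BEF, DFG, EFG

so the chain groups are C_0 ≅ Z^6, C_1 ≅ Z^12, C_2 ≅ Z^8.

The boundary map ∂_1: C_1 → C_0 is given by ∂[p,q] = [q] − [p].
The 6×12 boundary matrix has rank 5 and Smith normal form diag(1,1,1,1,1).

Boundary ∂_2: C_2 → C_1 maps a triangle to the signed sum of its edges. For instance
  ∂DFG = FG − DG + DF,
  ∂AEG = EG − AG + AE.
This gives a 12×8 integer matrix of rank 7; reducing to Smith normal form yields diagonal entries (1,1,1,1,1,1,1).

From H_k ≅ ker(∂_k) / im(∂_{k+1}) we obtain:

  H_0: rank C_0 − rank ∂_1 = 6 − 5 = 1, and the invariant factors of ∂_1 are all 1, so H_0 ≅ Z.
  H_1: rank ker ∂_1 − rank ∂_2 = (12 − 5) − 7 = 0, and the invariant factors of ∂_2 are all 1, so H_1 ≅ 0.
  H_2: rank ker ∂_2 − rank ∂_3 = (8 − 7) − 0 = 1, and there is no ∂_3, so H_2 ≅ Z.

(K is a triangulation of the 2-sphere S^2.)

H_0 ≅ Z,  H_1 = 0,  H_2 ≅ Z.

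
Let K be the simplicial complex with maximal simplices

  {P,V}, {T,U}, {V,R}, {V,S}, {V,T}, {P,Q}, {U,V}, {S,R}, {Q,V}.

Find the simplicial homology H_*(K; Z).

Order the vertices as P < Q < R < S < T < U < V. Listing each simplex with vertices in this order, K has dimension 1 with simplices:

  0-simplices (7): P, Q, R, S, T, U, V
  1-simplices (9): PQ, PV, QV, RS, RV, SV, TU, TV, UV

Hence C_0 ≅ Z^7, C_1 ≅ Z^9.

The boundary map ∂_1: C_1 → C_0 maps an edge to its endpoints' difference, ∂[p,q] = q − p. For instance
  ∂TU = U − T.
This gives a 7×9 integer matrix of rank 6; reducing to Smith normal form yields diagonal entries (1,1,1,1,1,1).

Reading off H_k = ker ∂_k / im ∂_{k+1}:

  H_0: rank C_0 − rank ∂_1 = 7 − 6 = 1, and the invariant factors of ∂_1 are all 1, so H_0 = Z.
  H_1: rank ker ∂_1 − rank ∂_2 = (9 − 6) − 0 = 3, and there is no ∂_2, so H_1 = Z^3.

As a check, the Euler characteristic is 7 − 9 = -2, which agrees with 1 − 3 = -2.

H_0 = Z,  H_1 = Z^3.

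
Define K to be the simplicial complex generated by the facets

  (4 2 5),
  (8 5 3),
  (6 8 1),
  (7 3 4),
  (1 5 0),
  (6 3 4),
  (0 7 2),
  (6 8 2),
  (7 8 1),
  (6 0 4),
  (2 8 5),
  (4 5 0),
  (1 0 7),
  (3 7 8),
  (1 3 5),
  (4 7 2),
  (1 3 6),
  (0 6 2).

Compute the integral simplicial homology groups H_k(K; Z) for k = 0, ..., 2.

H_0 = Z,  H_1 = Z ⊕ Z/2,  H_2 = 0.

Take the total order 0 < 1 < 2 < 3 < 4 < 5 < 6 < 7 < 8 on the vertex set. Then K (dimension 2) consists of the simplices:

  0-simplices (9): [0], [1], [2], [3], [4], [5], [6], [7], [8]
  1-simplices (27): (27 of them)
  2-simplices (18): [0,1,5], [0,1,7], [0,2,6], [0,2,7], [0,4,5], [0,4,6], [1,3,5], [1,3,6], [1,6,8], [1,7,8], [2,4,5], [2,4,7], [2,5,8], [2,6,8], [3,4,6], [3,4,7], [3,5,8], [3,7,8]

so the chain groups are C_0 ≅ Z^9, C_1 ≅ Z^27, C_2 ≅ Z^18.

The boundary map ∂_1: C_1 → C_0 is given by ∂[p,q] = [q] − [p]. For instance
  ∂[4,5] = [5] − [4].
This gives a 9×27 integer matrix of rank 8; reducing to Smith normal form yields diagonal entries (1,1,1,1,1,1,1,1).

∂_2: C_2 → C_1 maps a triangle to the signed sum of its edges. For instance
  ∂[3,4,6] = [4,6] − [3,6] + [3,4],
  ∂[2,4,5] = [4,5] − [2,5] + [2,4].
As a 27×18 matrix over Z this has rank 18, with invariant factors (1,1,1,1,1,1,1,1,1,1,1,1,1,1,1,1,1,2).

From H_k ≅ ker(∂_k) / im(∂_{k+1}) we obtain:

  H_0: rank C_0 − rank ∂_1 = 9 − 8 = 1, and the invariant factors of ∂_1 are all 1, so H_0 ≅ Z.
  H_1: rank ker ∂_1 − rank ∂_2 = (27 − 8) − 18 = 1, and ∂_2 has invariant factor 2 > 1, so H_1 ≅ Z ⊕ Z/2.
  H_2: rank ker ∂_2 − rank ∂_3 = (18 − 18) − 0 = 0, and there is no ∂_3, so H_2 ≅ 0.

(K is a triangulation of the Klein bottle.)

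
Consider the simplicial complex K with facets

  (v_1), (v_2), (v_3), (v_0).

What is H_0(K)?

H_0 = Z^4.

We work with the vertex ordering v_0 < v_1 < v_2 < v_3. The simplices of K, each written with vertices in increasing order, are:

  0-simplices (4): [v_0], [v_1], [v_2], [v_3]

giving chain groups C_0 ≅ Z^4.

Now H_k = ker ∂_k / im ∂_{k+1}, so:

  H_0: rank C_0 − rank ∂_1 = 4 − 0 = 4, and there is no ∂_1, so H_0 = Z^4.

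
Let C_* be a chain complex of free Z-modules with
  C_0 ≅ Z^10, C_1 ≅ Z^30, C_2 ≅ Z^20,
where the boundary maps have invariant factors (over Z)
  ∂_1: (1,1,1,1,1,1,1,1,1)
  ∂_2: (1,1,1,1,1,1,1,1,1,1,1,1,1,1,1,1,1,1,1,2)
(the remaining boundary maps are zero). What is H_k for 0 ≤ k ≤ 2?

H_0: b_0 = 10 − 0 − 9 = 1; torsion from ∂_1 factors > 1: none. So H_0 ≅ Z.
H_1: b_1 = 30 − 9 − 20 = 1; torsion from ∂_2 factors > 1: [2]. So H_1 ≅ Z ⊕ Z/2Z.
H_2: b_2 = 20 − 20 − 0 = 0; torsion from ∂_3 factors > 1: none. So H_2 ≅ 0.

H_0 ≅ Z,  H_1 ≅ Z ⊕ Z/2Z,  H_2 = 0.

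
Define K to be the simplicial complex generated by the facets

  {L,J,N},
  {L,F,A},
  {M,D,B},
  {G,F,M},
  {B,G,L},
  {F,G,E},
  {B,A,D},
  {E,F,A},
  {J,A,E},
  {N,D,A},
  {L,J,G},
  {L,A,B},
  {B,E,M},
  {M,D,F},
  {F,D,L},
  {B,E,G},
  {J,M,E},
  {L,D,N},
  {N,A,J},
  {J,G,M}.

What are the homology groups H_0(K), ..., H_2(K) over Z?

H_0 ≅ Z,  H_1 ≅ Z ⊕ Z/2,  H_2 = 0.

We work with the vertex ordering A < B < D < E < F < G < J < L < M < N. The simplices of K, each written with vertices in increasing order, are:

  0-simplices (10): A, B, D, E, F, G, J, L, M, N
  1-simplices (30): AB, AD, AE, AF, AJ, AL, AN, BD, BE, BG, BL, BM, DF, DL, DM, DN, EF, EG, EJ, EM, FG, FL, FM, GJ, GL, GM, JL, JM, JN, LN
  2-simplices (20): ABD, ABL, ADN, AEF, AEJ, AFL, AJN, BDM, BEG, BEM, BGL, DFL, DFM, DLN, EFG, EJM, FGM, GJL, GJM, JLN

so the chain groups are C_0 ≅ Z^10, C_1 ≅ Z^30, C_2 ≅ Z^20.

The boundary map ∂_1: C_1 → C_0 is given by ∂[p,q] = [q] − [p].
This gives a 10×30 integer matrix of rank 9; reducing to Smith normal form yields diagonal entries (1,1,1,1,1,1,1,1,1).

∂_2: C_2 → C_1 sends each 2-simplex [p,q,r] to [q,r] − [p,r] + [p,q]. For instance
  ∂ADN = DN − AN + AD,
  ∂EJM = JM − EM + EJ.
The resulting 30×20 matrix has rank 20, and its Smith normal form has invariant factors (1,1,1,1,1,1,1,1,1,1,1,1,1,1,1,1,1,1,1,2).

Reading off H_k = ker ∂_k / im ∂_{k+1}:

  H_0: rank C_0 − rank ∂_1 = 10 − 9 = 1, and the invariant factors of ∂_1 are all 1, so H_0 ≅ Z.
  H_1: rank ker ∂_1 − rank ∂_2 = (30 − 9) − 20 = 1, and ∂_2 has invariant factor 2 > 1, so H_1 ≅ Z ⊕ Z/2.
  H_2: rank ker ∂_2 − rank ∂_3 = (20 − 20) − 0 = 0, and there is no ∂_3, so H_2 ≅ 0.

As a check, the Euler characteristic is 10 − 30 + 20 = 0, which agrees with 1 − 1 + 0 = 0.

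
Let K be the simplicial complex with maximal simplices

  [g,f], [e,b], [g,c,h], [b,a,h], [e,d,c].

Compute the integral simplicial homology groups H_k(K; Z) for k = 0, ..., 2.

H_0 ≅ Z,  H_1 ≅ Z,  H_2 = 0.

We work with the vertex ordering a < b < c < d < e < f < g < h. The simplices of K, each written with vertices in increasing order, are:

  0-simplices (8): a, b, c, d, e, f, g, h
  1-simplices (11): ab, ah, be, bh, cd, ce, cg, ch, de, fg, gh
  2-simplices (3): abh, cde, cgh

giving chain groups C_0 ≅ Z^8, C_1 ≅ Z^11, C_2 ≅ Z^3.

Boundary ∂_1: C_1 → C_0 maps an edge to its endpoints' difference, ∂[p,q] = q − p. For instance
  ∂ce = e − c.
The 8×11 boundary matrix has rank 7 and Smith normal form diag(1,1,1,1,1,1,1).

Boundary ∂_2: C_2 → C_1 acts by ∂[p,q,r] = [q,r] − [p,r] + [p,q]. For instance
  ∂cgh = gh − ch + cg,
  ∂abh = bh − ah + ab.
The 11×3 boundary matrix has rank 3 and Smith normal form diag(1,1,1).

Reading off H_k = ker ∂_k / im ∂_{k+1}:

  H_0: rank C_0 − rank ∂_1 = 8 − 7 = 1, and the invariant factors of ∂_1 are all 1, so H_0 ≅ Z.
  H_1: rank ker ∂_1 − rank ∂_2 = (11 − 7) − 3 = 1, and the invariant factors of ∂_2 are all 1, so H_1 ≅ Z.
  H_2: rank ker ∂_2 − rank ∂_3 = (3 − 3) − 0 = 0, and there is no ∂_3, so H_2 ≅ 0.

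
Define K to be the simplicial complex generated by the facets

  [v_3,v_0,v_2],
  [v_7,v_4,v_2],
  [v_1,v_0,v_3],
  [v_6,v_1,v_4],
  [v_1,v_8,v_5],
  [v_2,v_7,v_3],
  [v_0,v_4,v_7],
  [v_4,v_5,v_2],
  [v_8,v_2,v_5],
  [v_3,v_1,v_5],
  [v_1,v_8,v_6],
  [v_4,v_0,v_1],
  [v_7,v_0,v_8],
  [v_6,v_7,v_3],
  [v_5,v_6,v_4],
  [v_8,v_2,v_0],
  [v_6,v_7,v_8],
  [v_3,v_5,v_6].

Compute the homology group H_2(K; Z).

Fix the vertex order v_0 < v_1 < v_2 < v_3 < v_4 < v_5 < v_6 < v_7 < v_8 and write every simplex with vertices in increasing order. Then dim K = 2 and the simplices of K are:

  0-simplices (9): [v_0], [v_1], [v_2], [v_3], [v_4], [v_5], [v_6], [v_7], [v_8]
  1-simplices (27): (27 of them)
  2-simplices (18): (18 of them)

Hence C_0 ≅ Z^9, C_1 ≅ Z^27, C_2 ≅ Z^18.

The boundary map ∂_1: C_1 → C_0 maps an edge to its endpoints' difference, ∂[p,q] = q − p.
The 9×27 boundary matrix has rank 8 and Smith normal form diag(1,1,1,1,1,1,1,1).

The boundary map ∂_2: C_2 → C_1 maps a triangle to the signed sum of its edges. For instance
  ∂[v_1,v_3,v_5] = [v_3,v_5] − [v_1,v_5] + [v_1,v_3],
  ∂[v_1,v_5,v_8] = [v_5,v_8] − [v_1,v_8] + [v_1,v_5].
As a 27×18 matrix over Z this has rank 18, with invariant factors (1,1,1,1,1,1,1,1,1,1,1,1,1,1,1,1,1,2).

Computing H_k = (kernel of ∂_k) / (image of ∂_{k+1}):

  H_2: rank ker ∂_2 − rank ∂_3 = (18 − 18) − 0 = 0, and there is no ∂_3, so H_2 ≅ 0.

H_2 ≅ 0.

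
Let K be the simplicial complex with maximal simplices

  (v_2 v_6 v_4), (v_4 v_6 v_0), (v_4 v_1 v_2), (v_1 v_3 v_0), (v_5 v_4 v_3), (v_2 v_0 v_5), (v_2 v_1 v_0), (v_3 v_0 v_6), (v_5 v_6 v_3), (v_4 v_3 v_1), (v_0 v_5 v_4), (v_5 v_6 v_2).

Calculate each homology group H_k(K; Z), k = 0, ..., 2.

Take the total order v_0 < v_1 < v_2 < v_3 < v_4 < v_5 < v_6 on the vertex set. Then K (dimension 2) consists of the simplices:

  0-simplices (7): [v_0], [v_1], [v_2], [v_3], [v_4], [v_5], [v_6]
  1-simplices (18): (18 of them)
  2-simplices (12): (12 of them)

Hence C_0 ≅ Z^7, C_1 ≅ Z^18, C_2 ≅ Z^12.

∂_1: C_1 → C_0 sends each edge [p,q] (with p < q) to q − p. For instance
  ∂[v_2,v_6] = [v_6] − [v_2].
The resulting 7×18 matrix has rank 6, and its Smith normal form has invariant factors (1,1,1,1,1,1).

∂_2: C_2 → C_1 maps a triangle to the signed sum of its edges. For instance
  ∂[v_0,v_3,v_6] = [v_3,v_6] − [v_0,v_6] + [v_0,v_3],
  ∂[v_2,v_4,v_6] = [v_4,v_6] − [v_2,v_6] + [v_2,v_4].
As a 18×12 matrix over Z this has rank 12, with invariant factors (1,1,1,1,1,1,1,1,1,1,1,2).

Now H_k = ker ∂_k / im ∂_{k+1}, so:

  H_0: rank C_0 − rank ∂_1 = 7 − 6 = 1, and the invariant factors of ∂_1 are all 1, so H_0 ≅ Z.
  H_1: rank ker ∂_1 − rank ∂_2 = (18 − 6) − 12 = 0, and ∂_2 has invariant factor 2 > 1, so H_1 ≅ Z/2.
  H_2: rank ker ∂_2 − rank ∂_3 = (12 − 12) − 0 = 0, and there is no ∂_3, so H_2 ≅ 0.

(K is a triangulation of the real projective plane RP^2.)

H_0 = Z,  H_1 = Z/2,  H_2 = 0.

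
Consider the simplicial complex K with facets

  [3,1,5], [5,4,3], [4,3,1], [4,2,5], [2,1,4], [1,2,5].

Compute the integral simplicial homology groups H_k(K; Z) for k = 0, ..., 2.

H_0 ≅ Z,  H_1 = 0,  H_2 ≅ Z.

We work with the vertex ordering 1 < 2 < 3 < 4 < 5. The simplices of K, each written with vertices in increasing order, are:

  0-simplices (5): [1], [2], [3], [4], [5]
  1-simplices (9): [1,2], [1,3], [1,4], [1,5], [2,4], [2,5], [3,4], [3,5], [4,5]
  2-simplices (6): [1,2,4], [1,2,5], [1,3,4], [1,3,5], [2,4,5], [3,4,5]

giving chain groups C_0 ≅ Z^5, C_1 ≅ Z^9, C_2 ≅ Z^6.

∂_1: C_1 → C_0 is given by ∂[p,q] = [q] − [p]. For instance
  ∂[4,5] = [5] − [4].
The 5×9 boundary matrix has rank 4 and Smith normal form diag(1,1,1,1).

Boundary ∂_2: C_2 → C_1 maps a triangle to the signed sum of its edges. For instance
  ∂[1,3,5] = [3,5] − [1,5] + [1,3],
  ∂[2,4,5] = [4,5] − [2,5] + [2,4].
As a 9×6 matrix over Z this has rank 5, with invariant factors (1,1,1,1,1).

Computing H_k = (kernel of ∂_k) / (image of ∂_{k+1}):

  H_0: rank C_0 − rank ∂_1 = 5 − 4 = 1, and the invariant factors of ∂_1 are all 1, so H_0 ≅ Z.
  H_1: rank ker ∂_1 − rank ∂_2 = (9 − 4) − 5 = 0, and the invariant factors of ∂_2 are all 1, so H_1 ≅ 0.
  H_2: rank ker ∂_2 − rank ∂_3 = (6 − 5) − 0 = 1, and there is no ∂_3, so H_2 ≅ Z.

(K is a triangulation of the 2-sphere S^2.)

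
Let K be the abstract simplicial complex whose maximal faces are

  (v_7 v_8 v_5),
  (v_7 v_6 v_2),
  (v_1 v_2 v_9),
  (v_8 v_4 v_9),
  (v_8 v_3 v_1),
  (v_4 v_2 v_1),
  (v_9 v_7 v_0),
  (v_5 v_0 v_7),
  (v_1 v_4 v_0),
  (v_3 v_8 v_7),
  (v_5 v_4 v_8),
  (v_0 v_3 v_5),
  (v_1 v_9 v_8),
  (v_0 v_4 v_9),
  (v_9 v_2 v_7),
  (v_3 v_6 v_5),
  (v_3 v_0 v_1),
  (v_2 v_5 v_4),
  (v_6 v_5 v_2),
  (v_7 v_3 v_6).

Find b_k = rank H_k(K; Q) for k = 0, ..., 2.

b_0 = 1, b_1 = 1, b_2 = 0.

Take the total order v_0 < v_1 < v_2 < v_3 < v_4 < v_5 < v_6 < v_7 < v_8 < v_9 on the vertex set. Then K (dimension 2) consists of the simplices:

  0-simplices (10): [v_0], [v_1], [v_2], [v_3], [v_4], [v_5], [v_6], [v_7], [v_8], [v_9]
  1-simplices (30): (30 of them)
  2-simplices (20): (20 of them)

giving chain groups C_0 ≅ Z^10, C_1 ≅ Z^30, C_2 ≅ Z^20.

∂_1: C_1 → C_0 sends each edge [p,q] (with p < q) to q − p. For instance
  ∂[v_7,v_8] = [v_8] − [v_7].
As a 10×30 matrix over Z this has rank 9, with invariant factors (1,1,1,1,1,1,1,1,1).

∂_2: C_2 → C_1 acts by ∂[p,q,r] = [q,r] − [p,r] + [p,q]. For instance
  ∂[v_4,v_5,v_8] = [v_5,v_8] − [v_4,v_8] + [v_4,v_5],
  ∂[v_0,v_1,v_4] = [v_1,v_4] − [v_0,v_4] + [v_0,v_1].
The 30×20 boundary matrix has rank 20 and Smith normal form diag(1,1,1,1,1,1,1,1,1,1,1,1,1,1,1,1,1,1,1,2).

From H_k ≅ ker(∂_k) / im(∂_{k+1}) we obtain:

  H_0: rank C_0 − rank ∂_1 = 10 − 9 = 1, and the invariant factors of ∂_1 are all 1, so H_0 = Z.
  H_1: rank ker ∂_1 − rank ∂_2 = (30 − 9) − 20 = 1, and ∂_2 has invariant factor 2 > 1, so H_1 = Z ⊕ Z/2Z.
  H_2: rank ker ∂_2 − rank ∂_3 = (20 − 20) − 0 = 0, and there is no ∂_3, so H_2 = 0.

Hence the Betti numbers are b_0 = 1, b_1 = 1, b_2 = 0.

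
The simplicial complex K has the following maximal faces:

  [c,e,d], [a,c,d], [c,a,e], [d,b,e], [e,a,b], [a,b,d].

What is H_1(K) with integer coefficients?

H_1 = 0.

Fix the vertex order a < b < c < d < e and write every simplex with vertices in increasing order. Then dim K = 2 and the simplices of K are:

  0-simplices (5): a, b, c, d, e
  1-simplices (9): ab, ac, ad, ae, bd, be, cd, ce, de
  2-simplices (6): abd, abe, acd, ace, bde, cde

so the chain groups are C_0 ≅ Z^5, C_1 ≅ Z^9, C_2 ≅ Z^6.

The boundary map ∂_1: C_1 → C_0 sends each edge [p,q] (with p < q) to q − p.
This gives a 5×9 integer matrix of rank 4; reducing to Smith normal form yields diagonal entries (1,1,1,1).

The boundary map ∂_2: C_2 → C_1 acts by ∂[p,q,r] = [q,r] − [p,r] + [p,q]. For instance
  ∂cde = de − ce + cd,
  ∂ace = ce − ae + ac.
As a 9×6 matrix over Z this has rank 5, with invariant factors (1,1,1,1,1).

Now H_k = ker ∂_k / im ∂_{k+1}, so:

  H_1: rank ker ∂_1 − rank ∂_2 = (9 − 4) − 5 = 0, and the invariant factors of ∂_2 are all 1, so H_1 = 0.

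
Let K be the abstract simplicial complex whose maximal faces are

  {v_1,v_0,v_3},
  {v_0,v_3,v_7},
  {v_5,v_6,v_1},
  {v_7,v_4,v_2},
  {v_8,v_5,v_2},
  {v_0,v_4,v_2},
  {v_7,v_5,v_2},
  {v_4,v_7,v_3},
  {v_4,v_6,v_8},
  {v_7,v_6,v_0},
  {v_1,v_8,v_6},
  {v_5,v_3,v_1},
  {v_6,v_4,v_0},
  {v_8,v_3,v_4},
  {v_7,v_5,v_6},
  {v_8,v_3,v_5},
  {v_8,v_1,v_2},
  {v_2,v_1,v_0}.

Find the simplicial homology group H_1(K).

We work with the vertex ordering v_0 < v_1 < v_2 < v_3 < v_4 < v_5 < v_6 < v_7 < v_8. The simplices of K, each written with vertices in increasing order, are:

  0-simplices (9): [v_0], [v_1], [v_2], [v_3], [v_4], [v_5], [v_6], [v_7], [v_8]
  1-simplices (27): (27 of them)
  2-simplices (18): (18 of them)

so the chain groups are C_0 ≅ Z^9, C_1 ≅ Z^27, C_2 ≅ Z^18.

The boundary map ∂_1: C_1 → C_0 is given by ∂[p,q] = [q] − [p]. For instance
  ∂[v_1,v_3] = [v_3] − [v_1].
The resulting 9×27 matrix has rank 8, and its Smith normal form has invariant factors (1,1,1,1,1,1,1,1).

Boundary ∂_2: C_2 → C_1 acts by ∂[p,q,r] = [q,r] − [p,r] + [p,q]. For instance
  ∂[v_2,v_5,v_7] = [v_5,v_7] − [v_2,v_7] + [v_2,v_5],
  ∂[v_0,v_4,v_6] = [v_4,v_6] − [v_0,v_6] + [v_0,v_4].
The 27×18 boundary matrix has rank 18 and Smith normal form diag(1,1,1,1,1,1,1,1,1,1,1,1,1,1,1,1,1,2).

Now H_k = ker ∂_k / im ∂_{k+1}, so:

  H_1: rank ker ∂_1 − rank ∂_2 = (27 − 8) − 18 = 1, and ∂_2 has invariant factor 2 > 1, so H_1 = Z × Z/2.

H_1 = Z × Z/2.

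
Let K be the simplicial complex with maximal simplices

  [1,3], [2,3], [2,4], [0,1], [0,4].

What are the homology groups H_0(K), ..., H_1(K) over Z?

We work with the vertex ordering 0 < 1 < 2 < 3 < 4. The simplices of K, each written with vertices in increasing order, are:

  0-simplices (5): [0], [1], [2], [3], [4]
  1-simplices (5): [0,1], [0,4], [1,3], [2,3], [2,4]

giving chain groups C_0 ≅ Z^5, C_1 ≅ Z^5.

The boundary map ∂_1: C_1 → C_0 sends each edge [p,q] (with p < q) to q − p. For instance
  ∂[2,4] = [4] − [2].
This gives a 5×5 integer matrix of rank 4; reducing to Smith normal form yields diagonal entries (1,1,1,1).

Reading off H_k = ker ∂_k / im ∂_{k+1}:

  H_0: rank C_0 − rank ∂_1 = 5 − 4 = 1, and the invariant factors of ∂_1 are all 1, so H_0 ≅ Z.
  H_1: rank ker ∂_1 − rank ∂_2 = (5 − 4) − 0 = 1, and there is no ∂_2, so H_1 ≅ Z.

As a check, the Euler characteristic is 5 − 5 = 0, which agrees with 1 − 1 = 0.

H_0 ≅ Z,  H_1 ≅ Z.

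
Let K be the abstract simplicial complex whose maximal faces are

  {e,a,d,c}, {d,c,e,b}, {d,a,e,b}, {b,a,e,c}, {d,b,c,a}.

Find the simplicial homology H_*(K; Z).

H_0 = Z,  H_1 = 0,  H_2 = 0,  H_3 = Z.

K has 5 vertices, 10 edges, 10 triangles, 5 3-simplices.
rank ∂_0 = 0, rank ∂_1 = 4 ⇒ b_0 = 5 − 0 − 4 = 1; all invariant factors of ∂_1 are 1 so no torsion. So H_0 ≅ Z.
rank ∂_1 = 4, rank ∂_2 = 6 ⇒ b_1 = 10 − 4 − 6 = 0; all invariant factors of ∂_2 are 1 so no torsion. So H_1 ≅ 0.
rank ∂_2 = 6, rank ∂_3 = 4 ⇒ b_2 = 10 − 6 − 4 = 0; all invariant factors of ∂_3 are 1 so no torsion. So H_2 ≅ 0.
rank ∂_3 = 4, rank ∂_4 = 0 ⇒ b_3 = 5 − 4 − 0 = 1. So H_3 ≅ Z.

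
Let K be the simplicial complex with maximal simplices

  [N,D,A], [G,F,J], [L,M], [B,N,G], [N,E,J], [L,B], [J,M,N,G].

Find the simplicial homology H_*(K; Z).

We work with the vertex ordering A < B < D < E < F < G < J < L < M < N. The simplices of K, each written with vertices in increasing order, are:

  0-simplices (10): A, B, D, E, F, G, J, L, M, N
  1-simplices (17): AD, AN, BG, BL, BN, DN, EJ, EN, FG, FJ, GJ, GM, GN, JM, JN, LM, MN
  2-simplices (8): ADN, BGN, EJN, FGJ, GJM, GJN, GMN, JMN
  3-simplices (1): GJMN

giving chain groups C_0 ≅ Z^10, C_1 ≅ Z^17, C_2 ≅ Z^8, C_3 ≅ Z^1.

The boundary map ∂_1: C_1 → C_0 maps an edge to its endpoints' difference, ∂[p,q] = q − p. For instance
  ∂FJ = J − F.
The 10×17 boundary matrix has rank 9 and Smith normal form diag(1,1,1,1,1,1,1,1,1).

∂_2: C_2 → C_1 acts by ∂[p,q,r] = [q,r] − [p,r] + [p,q]. For instance
  ∂JMN = MN − JN + JM,
  ∂GJN = JN − GN + GJ.
The 17×8 boundary matrix has rank 7 and Smith normal form diag(1,1,1,1,1,1,1).

The boundary map ∂_3: C_3 → C_2 sends each 3-simplex σ to the alternating sum Σ_i (−1)^i (σ with its i-th vertex removed). For instance
  ∂GJMN = JMN − GMN + GJN − GJM.
As a 8×1 matrix over Z this has rank 1, with invariant factors (1).

From H_k ≅ ker(∂_k) / im(∂_{k+1}) we obtain:

  H_0: rank C_0 − rank ∂_1 = 10 − 9 = 1, and the invariant factors of ∂_1 are all 1, so H_0 ≅ Z.
  H_1: rank ker ∂_1 − rank ∂_2 = (17 − 9) − 7 = 1, and the invariant factors of ∂_2 are all 1, so H_1 ≅ Z.
  H_2: rank ker ∂_2 − rank ∂_3 = (8 − 7) − 1 = 0, and the invariant factors of ∂_3 are all 1, so H_2 ≅ 0.
  H_3: rank ker ∂_3 − rank ∂_4 = (1 − 1) − 0 = 0, and there is no ∂_4, so H_3 ≅ 0.

H_0 ≅ Z,  H_1 ≅ Z,  H_2 = 0,  H_3 = 0.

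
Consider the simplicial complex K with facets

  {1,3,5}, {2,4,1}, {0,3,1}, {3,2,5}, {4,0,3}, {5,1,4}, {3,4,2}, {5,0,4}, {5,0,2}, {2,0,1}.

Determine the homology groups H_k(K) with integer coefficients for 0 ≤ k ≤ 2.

K has 6 vertices, 15 edges, 10 triangles.
rank ∂_0 = 0, rank ∂_1 = 5 ⇒ b_0 = 6 − 0 − 5 = 1; all invariant factors of ∂_1 are 1 so no torsion. So H_0 = Z.
rank ∂_1 = 5, rank ∂_2 = 10 ⇒ b_1 = 15 − 5 − 10 = 0; ∂_2 has invariant factor(s) [2] giving torsion. So H_1 = Z_2.
rank ∂_2 = 10, rank ∂_3 = 0 ⇒ b_2 = 10 − 10 − 0 = 0. So H_2 = 0.

H_0 ≅ Z,  H_1 ≅ Z_2,  H_2 = 0.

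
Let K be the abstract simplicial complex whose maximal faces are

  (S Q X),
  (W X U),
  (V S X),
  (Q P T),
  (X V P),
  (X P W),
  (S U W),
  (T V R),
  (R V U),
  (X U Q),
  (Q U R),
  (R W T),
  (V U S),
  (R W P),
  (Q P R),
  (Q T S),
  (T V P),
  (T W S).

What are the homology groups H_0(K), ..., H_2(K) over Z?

H_0 = Z,  H_1 = Z ⊕ Z/2,  H_2 = 0.

Order the vertices as P < Q < R < S < T < U < V < W < X. Listing each simplex with vertices in this order, K has dimension 2 with simplices:

  0-simplices (9): P, Q, R, S, T, U, V, W, X
  1-simplices (27): PQ, PR, PT, PV, PW, PX, QR, QS, QT, QU, QX, RT, RU, RV, RW, ST, SU, SV, SW, SX, TV, TW, UV, UW, UX, VX, WX
  2-simplices (18): PQR, PQT, PRW, PTV, PVX, PWX, QRU, QST, QSX, QUX, RTV, RTW, RUV, STW, SUV, SUW, SVX, UWX

so the chain groups are C_0 ≅ Z^9, C_1 ≅ Z^27, C_2 ≅ Z^18.

The boundary map ∂_1: C_1 → C_0 is given by ∂[p,q] = [q] − [p].
The resulting 9×27 matrix has rank 8, and its Smith normal form has invariant factors (1,1,1,1,1,1,1,1).

The boundary map ∂_2: C_2 → C_1 acts by ∂[p,q,r] = [q,r] − [p,r] + [p,q]. For instance
  ∂PTV = TV − PV + PT,
  ∂UWX = WX − UX + UW.
The resulting 27×18 matrix has rank 18, and its Smith normal form has invariant factors (1,1,1,1,1,1,1,1,1,1,1,1,1,1,1,1,1,2).

Reading off H_k = ker ∂_k / im ∂_{k+1}:

  H_0: rank C_0 − rank ∂_1 = 9 − 8 = 1, and the invariant factors of ∂_1 are all 1, so H_0 = Z.
  H_1: rank ker ∂_1 − rank ∂_2 = (27 − 8) − 18 = 1, and ∂_2 has invariant factor 2 > 1, so H_1 = Z ⊕ Z/2.
  H_2: rank ker ∂_2 − rank ∂_3 = (18 − 18) − 0 = 0, and there is no ∂_3, so H_2 = 0.

(K is a triangulation of the Klein bottle.)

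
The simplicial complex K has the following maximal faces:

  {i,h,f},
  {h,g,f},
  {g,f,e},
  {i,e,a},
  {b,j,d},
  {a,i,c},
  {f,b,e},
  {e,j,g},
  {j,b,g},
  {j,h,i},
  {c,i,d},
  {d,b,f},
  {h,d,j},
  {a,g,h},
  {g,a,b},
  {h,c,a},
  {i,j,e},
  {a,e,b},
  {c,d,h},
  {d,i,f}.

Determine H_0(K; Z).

H_0 ≅ Z.

Fix the vertex order a < b < c < d < e < f < g < h < i < j and write every simplex with vertices in increasing order. Then dim K = 2 and the simplices of K are:

  0-simplices (10): a, b, c, d, e, f, g, h, i, j
  1-simplices (30): ab, ac, ae, ag, ah, ai, bd, be, bf, bg, bj, cd, ch, ci, df, dh, di, dj, ef, eg, ei, ej, fg, fh, fi, gh, gj, hi, hj, ij
  2-simplices (20): abe, abg, ach, aci, aei, agh, bdf, bdj, bef, bgj, cdh, cdi, dfi, dhj, efg, egj, eij, fgh, fhi, hij

so the chain groups are C_0 ≅ Z^10, C_1 ≅ Z^30, C_2 ≅ Z^20.

The boundary map ∂_1: C_1 → C_0 sends each edge [p,q] (with p < q) to q − p.
The 10×30 boundary matrix has rank 9 and Smith normal form diag(1,1,1,1,1,1,1,1,1).

Boundary ∂_2: C_2 → C_1 sends each 2-simplex [p,q,r] to [q,r] − [p,r] + [p,q]. For instance
  ∂dfi = fi − di + df,
  ∂ach = ch − ah + ac.
The resulting 30×20 matrix has rank 20, and its Smith normal form has invariant factors (1,1,1,1,1,1,1,1,1,1,1,1,1,1,1,1,1,1,1,2).

Reading off H_k = ker ∂_k / im ∂_{k+1}:

  H_0: rank C_0 − rank ∂_1 = 10 − 9 = 1, and the invariant factors of ∂_1 are all 1, so H_0 = Z.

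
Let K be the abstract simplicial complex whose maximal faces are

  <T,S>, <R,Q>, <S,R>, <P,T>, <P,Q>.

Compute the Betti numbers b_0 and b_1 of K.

Fix the vertex order P < Q < R < S < T and write every simplex with vertices in increasing order. Then dim K = 1 and the simplices of K are:

  0-simplices (5): P, Q, R, S, T
  1-simplices (5): PQ, PT, QR, RS, ST

giving chain groups C_0 ≅ Z^5, C_1 ≅ Z^5.

Boundary ∂_1: C_1 → C_0 is given by ∂[p,q] = [q] − [p].
This gives a 5×5 integer matrix of rank 4; reducing to Smith normal form yields diagonal entries (1,1,1,1).

From H_k ≅ ker(∂_k) / im(∂_{k+1}) we obtain:

  H_0: rank C_0 − rank ∂_1 = 5 − 4 = 1, and the invariant factors of ∂_1 are all 1, so H_0 = Z.
  H_1: rank ker ∂_1 − rank ∂_2 = (5 − 4) − 0 = 1, and there is no ∂_2, so H_1 = Z.

(K is a triangulation of the circle S^1.)

Hence the Betti numbers are b_0 = 1, b_1 = 1.

b_0 = 1, b_1 = 1.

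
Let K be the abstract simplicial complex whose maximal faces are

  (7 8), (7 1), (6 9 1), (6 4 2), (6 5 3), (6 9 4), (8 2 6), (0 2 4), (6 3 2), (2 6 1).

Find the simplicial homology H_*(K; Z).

H_0 = Z,  H_1 = Z,  H_2 = 0.

Order the vertices as 0 < 1 < 2 < 3 < 4 < 5 < 6 < 7 < 8 < 9. Listing each simplex with vertices in this order, K has dimension 2 with simplices:

  0-simplices (10): [0], [1], [2], [3], [4], [5], [6], [7], [8], [9]
  1-simplices (18): [0,2], [0,4], [1,2], [1,6], [1,7], [1,9], [2,3], [2,4], [2,6], [2,8], [3,5], [3,6], [4,6], [4,9], [5,6], [6,8], [6,9], [7,8]
  2-simplices (8): [0,2,4], [1,2,6], [1,6,9], [2,3,6], [2,4,6], [2,6,8], [3,5,6], [4,6,9]

so the chain groups are C_0 ≅ Z^10, C_1 ≅ Z^18, C_2 ≅ Z^8.

The boundary map ∂_1: C_1 → C_0 maps an edge to its endpoints' difference, ∂[p,q] = q − p.
The 10×18 boundary matrix has rank 9 and Smith normal form diag(1,1,1,1,1,1,1,1,1).

∂_2: C_2 → C_1 acts by ∂[p,q,r] = [q,r] − [p,r] + [p,q]. For instance
  ∂[0,2,4] = [2,4] − [0,4] + [0,2],
  ∂[3,5,6] = [5,6] − [3,6] + [3,5].
This gives a 18×8 integer matrix of rank 8; reducing to Smith normal form yields diagonal entries (1,1,1,1,1,1,1,1).

Reading off H_k = ker ∂_k / im ∂_{k+1}:

  H_0: rank C_0 − rank ∂_1 = 10 − 9 = 1, and the invariant factors of ∂_1 are all 1, so H_0 = Z.
  H_1: rank ker ∂_1 − rank ∂_2 = (18 − 9) − 8 = 1, and the invariant factors of ∂_2 are all 1, so H_1 = Z.
  H_2: rank ker ∂_2 − rank ∂_3 = (8 − 8) − 0 = 0, and there is no ∂_3, so H_2 = 0.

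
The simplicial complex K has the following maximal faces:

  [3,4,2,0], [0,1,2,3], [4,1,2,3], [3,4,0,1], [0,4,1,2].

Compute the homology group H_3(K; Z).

Order the vertices as 0 < 1 < 2 < 3 < 4. Listing each simplex with vertices in this order, K has dimension 3 with simplices:

  0-simplices (5): [0], [1], [2], [3], [4]
  1-simplices (10): [0,1], [0,2], [0,3], [0,4], [1,2], [1,3], [1,4], [2,3], [2,4], [3,4]
  2-simplices (10): [0,1,2], [0,1,3], [0,1,4], [0,2,3], [0,2,4], [0,3,4], [1,2,3], [1,2,4], [1,3,4], [2,3,4]
  3-simplices (5): [0,1,2,3], [0,1,2,4], [0,1,3,4], [0,2,3,4], [1,2,3,4]

giving chain groups C_0 ≅ Z^5, C_1 ≅ Z^10, C_2 ≅ Z^10, C_3 ≅ Z^5.

Boundary ∂_1: C_1 → C_0 sends each edge [p,q] (with p < q) to q − p.
This gives a 5×10 integer matrix of rank 4; reducing to Smith normal form yields diagonal entries (1,1,1,1).

Boundary ∂_2: C_2 → C_1 maps a triangle to the signed sum of its edges. For instance
  ∂[1,2,4] = [2,4] − [1,4] + [1,2],
  ∂[0,2,4] = [2,4] − [0,4] + [0,2].
As a 10×10 matrix over Z this has rank 6, with invariant factors (1,1,1,1,1,1).

The boundary map ∂_3: C_3 → C_2 sends each 3-simplex σ to the alternating sum Σ_i (−1)^i (σ with its i-th vertex removed). For instance
  ∂[0,2,3,4] = [2,3,4] − [0,3,4] + [0,2,4] − [0,2,3],
  ∂[0,1,2,3] = [1,2,3] − [0,2,3] + [0,1,3] − [0,1,2].
The resulting 10×5 matrix has rank 4, and its Smith normal form has invariant factors (1,1,1,1).

Reading off H_k = ker ∂_k / im ∂_{k+1}:

  H_3: rank ker ∂_3 − rank ∂_4 = (5 − 4) − 0 = 1, and there is no ∂_4, so H_3 = Z.

H_3 = Z.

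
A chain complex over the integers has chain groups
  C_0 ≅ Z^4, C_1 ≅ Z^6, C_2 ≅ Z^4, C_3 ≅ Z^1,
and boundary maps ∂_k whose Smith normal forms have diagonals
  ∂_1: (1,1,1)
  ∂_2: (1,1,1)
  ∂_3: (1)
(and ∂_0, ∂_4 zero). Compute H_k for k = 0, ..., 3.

H_0 = Z,  H_1 = 0,  H_2 = 0,  H_3 = 0.

H_0: b_0 = 4 − 0 − 3 = 1; torsion from ∂_1 factors > 1: none. So H_0 = Z.
H_1: b_1 = 6 − 3 − 3 = 0; torsion from ∂_2 factors > 1: none. So H_1 = 0.
H_2: b_2 = 4 − 3 − 1 = 0; torsion from ∂_3 factors > 1: none. So H_2 = 0.
H_3: b_3 = 1 − 1 − 0 = 0; torsion from ∂_4 factors > 1: none. So H_3 = 0.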